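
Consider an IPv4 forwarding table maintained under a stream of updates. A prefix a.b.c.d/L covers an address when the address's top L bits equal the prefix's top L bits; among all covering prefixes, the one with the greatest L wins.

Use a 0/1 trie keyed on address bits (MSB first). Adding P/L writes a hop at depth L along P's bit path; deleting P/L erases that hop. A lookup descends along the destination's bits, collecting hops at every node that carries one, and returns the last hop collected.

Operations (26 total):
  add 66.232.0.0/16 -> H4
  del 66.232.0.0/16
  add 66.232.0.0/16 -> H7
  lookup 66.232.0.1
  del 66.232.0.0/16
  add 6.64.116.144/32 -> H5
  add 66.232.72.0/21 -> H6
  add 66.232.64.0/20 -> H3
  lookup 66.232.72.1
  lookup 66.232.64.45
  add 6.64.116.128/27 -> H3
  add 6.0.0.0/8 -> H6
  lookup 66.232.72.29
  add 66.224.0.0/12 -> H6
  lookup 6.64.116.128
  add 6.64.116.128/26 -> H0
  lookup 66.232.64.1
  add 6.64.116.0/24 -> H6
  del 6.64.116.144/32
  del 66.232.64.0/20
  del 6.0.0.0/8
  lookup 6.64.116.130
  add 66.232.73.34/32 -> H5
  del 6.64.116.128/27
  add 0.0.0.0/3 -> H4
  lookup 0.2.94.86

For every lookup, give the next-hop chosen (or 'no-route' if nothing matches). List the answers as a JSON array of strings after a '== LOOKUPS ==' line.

Trace:
  add 66.232.0.0/16 -> H4 at depth 16
  - 66.232.0.0/16 clear@16
  add 66.232.0.0/16 -> H7 at depth 16
  Q 66.232.0.1: descend 0100001011101000 ; hops seen [H7] ; pick H7
  - 66.232.0.0/16 clear@16
  add 6.64.116.144/32 -> H5 at depth 32
  add 66.232.72.0/21 -> H6 at depth 21
  add 66.232.64.0/20 -> H3 at depth 20
  Q 66.232.72.1: descend 010000101110100001001 ; hops seen [H3,H6] ; pick H6
  Q 66.232.64.45: descend 01000010111010000100 ; hops seen [H3] ; pick H3
  add 6.64.116.128/27 -> H3 at depth 27
  add 6.0.0.0/8 -> H6 at depth 8
  Q 66.232.72.29: descend 010000101110100001001 ; hops seen [H3,H6] ; pick H6
  add 66.224.0.0/12 -> H6 at depth 12
  Q 6.64.116.128: descend 000001100100000001110100100 ; hops seen [H6,H3] ; pick H3
  add 6.64.116.128/26 -> H0 at depth 26
  Q 66.232.64.1: descend 01000010111010000100 ; hops seen [H6,H3] ; pick H3
  add 6.64.116.0/24 -> H6 at depth 24
  - 6.64.116.144/32 clear@32
  - 66.232.64.0/20 clear@20
  - 6.0.0.0/8 clear@8
  Q 6.64.116.130: descend 000001100100000001110100100 ; hops seen [H6,H0,H3] ; pick H3
  add 66.232.73.34/32 -> H5 at depth 32
  - 6.64.116.128/27 clear@27
  add 0.0.0.0/3 -> H4 at depth 3
  Q 0.2.94.86: descend 00000 ; hops seen [H4] ; pick H4

== LOOKUPS ==
["H7","H6","H3","H6","H3","H3","H3","H4"]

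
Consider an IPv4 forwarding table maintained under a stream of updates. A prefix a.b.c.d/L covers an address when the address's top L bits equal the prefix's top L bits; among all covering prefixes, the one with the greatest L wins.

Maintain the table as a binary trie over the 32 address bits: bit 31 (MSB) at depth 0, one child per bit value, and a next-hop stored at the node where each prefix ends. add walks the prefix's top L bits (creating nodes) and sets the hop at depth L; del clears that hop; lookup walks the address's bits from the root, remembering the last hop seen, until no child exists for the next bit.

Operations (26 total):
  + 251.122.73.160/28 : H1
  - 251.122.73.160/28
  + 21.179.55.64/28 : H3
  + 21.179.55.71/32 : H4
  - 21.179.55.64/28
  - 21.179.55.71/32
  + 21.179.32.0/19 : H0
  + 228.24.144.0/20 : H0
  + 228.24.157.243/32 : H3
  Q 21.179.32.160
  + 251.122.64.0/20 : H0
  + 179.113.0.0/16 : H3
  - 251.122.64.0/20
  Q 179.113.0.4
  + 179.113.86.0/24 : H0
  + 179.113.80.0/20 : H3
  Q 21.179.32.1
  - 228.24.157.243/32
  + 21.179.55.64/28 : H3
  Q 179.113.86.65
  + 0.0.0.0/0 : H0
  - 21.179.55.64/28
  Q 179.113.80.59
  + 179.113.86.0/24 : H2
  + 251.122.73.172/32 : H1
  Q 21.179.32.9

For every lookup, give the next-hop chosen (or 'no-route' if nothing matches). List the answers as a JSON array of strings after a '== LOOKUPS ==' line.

Apply in order:
  + 251.122.73.160/28 (H1) depth=28
  del 251.122.73.160/28 (clear depth 28)
  + 21.179.55.64/28 (H3) depth=28
  + 21.179.55.71/32 (H4) depth=32
  del 21.179.55.64/28 (clear depth 28)
  del 21.179.55.71/32 (clear depth 32)
  + 21.179.32.0/19 (H0) depth=19
  + 228.24.144.0/20 (H0) depth=20
  + 228.24.157.243/32 (H3) depth=32
  lookup 21.179.32.160: bits 0001010110110011001 walk d0:-→d1:-→d2:-→d3:-→d4:-→d5:-→d6:-→d7:-→d8:-→d9:-→d10:-→d11:-→d12:-→d13:-→d14:-→d15:-→d16:-→d17:-→d18:-→d19:H0 -> H0
  + 251.122.64.0/20 (H0) depth=20
  + 179.113.0.0/16 (H3) depth=16
  del 251.122.64.0/20 (clear depth 20)
  lookup 179.113.0.4: bits 1011001101110001 walk d0:-→d1:-→d2:-→d3:-→d4:-→d5:-→d6:-→d7:-→d8:-→d9:-→d10:-→d11:-→d12:-→d13:-→d14:-→d15:-→d16:H3 -> H3
  + 179.113.86.0/24 (H0) depth=24
  + 179.113.80.0/20 (H3) depth=20
  lookup 21.179.32.1: bits 0001010110110011001 walk d0:-→d1:-→d2:-→d3:-→d4:-→d5:-→d6:-→d7:-→d8:-→d9:-→d10:-→d11:-→d12:-→d13:-→d14:-→d15:-→d16:-→d17:-→d18:-→d19:H0 -> H0
  del 228.24.157.243/32 (clear depth 32)
  + 21.179.55.64/28 (H3) depth=28
  lookup 179.113.86.65: bits 101100110111000101010110 walk d0:-→d1:-→d2:-→d3:-→d4:-→d5:-→d6:-→d7:-→d8:-→d9:-→d10:-→d11:-→d12:-→d13:-→d14:-→d15:-→d16:H3→d17:-→d18:-→d19:-→d20:H3→d21:-→d22:-→d23:-→d24:H0 -> H0
  + 0.0.0.0/0 (H0) depth=0
  del 21.179.55.64/28 (clear depth 28)
  lookup 179.113.80.59: bits 101100110111000101010 walk d0:H0→d1:-→d2:-→d3:-→d4:-→d5:-→d6:-→d7:-→d8:-→d9:-→d10:-→d11:-→d12:-→d13:-→d14:-→d15:-→d16:H3→d17:-→d18:-→d19:-→d20:H3→d21:- -> H3
  + 179.113.86.0/24 (H2) depth=24
  + 251.122.73.172/32 (H1) depth=32
  lookup 21.179.32.9: bits 0001010110110011001 walk d0:H0→d1:-→d2:-→d3:-→d4:-→d5:-→d6:-→d7:-→d8:-→d9:-→d10:-→d11:-→d12:-→d13:-→d14:-→d15:-→d16:-→d17:-→d18:-→d19:H0 -> H0

== LOOKUPS ==
["H0","H3","H0","H0","H3","H0"]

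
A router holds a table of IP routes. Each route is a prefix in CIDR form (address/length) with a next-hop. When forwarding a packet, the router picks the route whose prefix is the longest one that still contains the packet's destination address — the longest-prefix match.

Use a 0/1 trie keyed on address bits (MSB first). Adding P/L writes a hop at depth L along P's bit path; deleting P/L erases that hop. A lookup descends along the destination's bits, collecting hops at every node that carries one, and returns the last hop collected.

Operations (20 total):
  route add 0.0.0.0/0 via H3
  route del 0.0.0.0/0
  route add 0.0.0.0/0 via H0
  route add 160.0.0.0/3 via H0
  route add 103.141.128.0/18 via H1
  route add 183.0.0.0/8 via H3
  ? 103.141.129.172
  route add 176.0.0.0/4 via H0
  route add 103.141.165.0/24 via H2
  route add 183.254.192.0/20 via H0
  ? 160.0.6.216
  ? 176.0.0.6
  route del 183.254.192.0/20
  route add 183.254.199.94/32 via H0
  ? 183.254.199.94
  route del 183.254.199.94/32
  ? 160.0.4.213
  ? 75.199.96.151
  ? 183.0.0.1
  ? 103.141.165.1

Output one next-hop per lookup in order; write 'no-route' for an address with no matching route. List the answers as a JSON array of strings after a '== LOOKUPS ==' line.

Process each operation:
  + 0.0.0.0/0 (H3) depth=0
  - 0.0.0.0/0 clear@0
  + 0.0.0.0/0 (H0) depth=0
  + 160.0.0.0/3 (H0) depth=3
  + 103.141.128.0/18 (H1) depth=18
  + 183.0.0.0/8 (H3) depth=8
  lookup 103.141.129.172: bits 011001111000110110 walk d0:H0→d1:-→d2:-→d3:-→d4:-→d5:-→d6:-→d7:-→d8:-→d9:-→d10:-→d11:-→d12:-→d13:-→d14:-→d15:-→d16:-→d17:-→d18:H1 -> H1
  + 176.0.0.0/4 (H0) depth=4
  + 103.141.165.0/24 (H2) depth=24
  + 183.254.192.0/20 (H0) depth=20
  lookup 160.0.6.216: bits 101 walk d0:H0→d1:-→d2:-→d3:H0 -> H0
  lookup 176.0.0.6: bits 10110 walk d0:H0→d1:-→d2:-→d3:H0→d4:H0→d5:- -> H0
  - 183.254.192.0/20 clear@20
  + 183.254.199.94/32 (H0) depth=32
  lookup 183.254.199.94: bits 10110111111111101100011101011110 walk d0:H0→d1:-→d2:-→d3:H0→d4:H0→d5:-→d6:-→d7:-→d8:H3→d9:-→d10:-→d11:-→d12:-→d13:-→d14:-→d15:-→d16:-→d17:-→d18:-→d19:-→d20:-→d21:-→d22:-→d23:-→d24:-→d25:-→d26:-→d27:-→d28:-→d29:-→d30:-→d31:-→d32:H0 -> H0
  - 183.254.199.94/32 clear@32
  lookup 160.0.4.213: bits 101 walk d0:H0→d1:-→d2:-→d3:H0 -> H0
  lookup 75.199.96.151: bits 01 walk d0:H0→d1:-→d2:- -> H0
  lookup 183.0.0.1: bits 10110111 walk d0:H0→d1:-→d2:-→d3:H0→d4:H0→d5:-→d6:-→d7:-→d8:H3 -> H3
  lookup 103.141.165.1: bits 011001111000110110100101 walk d0:H0→d1:-→d2:-→d3:-→d4:-→d5:-→d6:-→d7:-→d8:-→d9:-→d10:-→d11:-→d12:-→d13:-→d14:-→d15:-→d16:-→d17:-→d18:H1→d19:-→d20:-→d21:-→d22:-→d23:-→d24:H2 -> H2

== LOOKUPS ==
["H1","H0","H0","H0","H0","H0","H3","H2"]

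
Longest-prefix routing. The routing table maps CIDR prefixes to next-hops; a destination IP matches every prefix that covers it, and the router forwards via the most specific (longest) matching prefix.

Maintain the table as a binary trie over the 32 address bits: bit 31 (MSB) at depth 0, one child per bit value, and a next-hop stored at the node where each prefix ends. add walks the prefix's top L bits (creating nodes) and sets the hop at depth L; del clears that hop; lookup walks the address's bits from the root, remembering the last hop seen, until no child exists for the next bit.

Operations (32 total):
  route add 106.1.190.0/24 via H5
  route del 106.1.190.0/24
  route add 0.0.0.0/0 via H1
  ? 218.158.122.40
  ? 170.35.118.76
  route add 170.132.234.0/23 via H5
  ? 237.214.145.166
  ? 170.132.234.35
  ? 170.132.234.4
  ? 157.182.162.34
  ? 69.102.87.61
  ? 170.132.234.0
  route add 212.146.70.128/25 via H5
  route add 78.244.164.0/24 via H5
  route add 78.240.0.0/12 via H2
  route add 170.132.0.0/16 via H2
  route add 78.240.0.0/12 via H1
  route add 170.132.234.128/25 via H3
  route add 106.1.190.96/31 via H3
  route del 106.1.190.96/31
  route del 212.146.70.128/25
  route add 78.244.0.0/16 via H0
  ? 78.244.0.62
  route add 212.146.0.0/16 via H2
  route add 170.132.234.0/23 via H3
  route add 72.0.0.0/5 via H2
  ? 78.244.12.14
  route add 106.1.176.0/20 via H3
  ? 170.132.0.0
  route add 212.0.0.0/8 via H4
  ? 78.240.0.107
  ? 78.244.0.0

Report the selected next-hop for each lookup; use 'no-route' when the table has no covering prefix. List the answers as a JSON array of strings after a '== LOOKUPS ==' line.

Process each operation:
  + 106.1.190.0/24 (H5) depth=24
  del 106.1.190.0/24 (clear depth 24)
  + 0.0.0.0/0 (H1) depth=0
  ? 218.158.122.40  path d0:H1  best=H1
  ? 170.35.118.76  path d0:H1  best=H1
  + 170.132.234.0/23 (H5) depth=23
  ? 237.214.145.166  path d0:H1→d1:-  best=H1
  ? 170.132.234.35  path d0:H1→d1:-→d2:-→d3:-→d4:-→d5:-→d6:-→d7:-→d8:-→d9:-→d10:-→d11:-→d12:-→d13:-→d14:-→d15:-→d16:-→d17:-→d18:-→d19:-→d20:-→d21:-→d22:-→d23:H5  best=H5
  ? 170.132.234.4  path d0:H1→d1:-→d2:-→d3:-→d4:-→d5:-→d6:-→d7:-→d8:-→d9:-→d10:-→d11:-→d12:-→d13:-→d14:-→d15:-→d16:-→d17:-→d18:-→d19:-→d20:-→d21:-→d22:-→d23:H5  best=H5
  ? 157.182.162.34  path d0:H1→d1:-→d2:-  best=H1
  ? 69.102.87.61  path d0:H1→d1:-→d2:-  best=H1
  ? 170.132.234.0  path d0:H1→d1:-→d2:-→d3:-→d4:-→d5:-→d6:-→d7:-→d8:-→d9:-→d10:-→d11:-→d12:-→d13:-→d14:-→d15:-→d16:-→d17:-→d18:-→d19:-→d20:-→d21:-→d22:-→d23:H5  best=H5
  + 212.146.70.128/25 (H5) depth=25
  + 78.244.164.0/24 (H5) depth=24
  + 78.240.0.0/12 (H2) depth=12
  + 170.132.0.0/16 (H2) depth=16
  + 78.240.0.0/12 (H1) depth=12
  + 170.132.234.128/25 (H3) depth=25
  + 106.1.190.96/31 (H3) depth=31
  del 106.1.190.96/31 (clear depth 31)
  del 212.146.70.128/25 (clear depth 25)
  + 78.244.0.0/16 (H0) depth=16
  ? 78.244.0.62  path d0:H1→d1:-→d2:-→d3:-→d4:-→d5:-→d6:-→d7:-→d8:-→d9:-→d10:-→d11:-→d12:H1→d13:-→d14:-→d15:-→d16:H0  best=H0
  + 212.146.0.0/16 (H2) depth=16
  + 170.132.234.0/23 (H3) depth=23
  + 72.0.0.0/5 (H2) depth=5
  ? 78.244.12.14  path d0:H1→d1:-→d2:-→d3:-→d4:-→d5:H2→d6:-→d7:-→d8:-→d9:-→d10:-→d11:-→d12:H1→d13:-→d14:-→d15:-→d16:H0  best=H0
  + 106.1.176.0/20 (H3) depth=20
  ? 170.132.0.0  path d0:H1→d1:-→d2:-→d3:-→d4:-→d5:-→d6:-→d7:-→d8:-→d9:-→d10:-→d11:-→d12:-→d13:-→d14:-→d15:-→d16:H2  best=H2
  + 212.0.0.0/8 (H4) depth=8
  ? 78.240.0.107  path d0:H1→d1:-→d2:-→d3:-→d4:-→d5:H2→d6:-→d7:-→d8:-→d9:-→d10:-→d11:-→d12:H1→d13:-  best=H1
  ? 78.244.0.0  path d0:H1→d1:-→d2:-→d3:-→d4:-→d5:H2→d6:-→d7:-→d8:-→d9:-→d10:-→d11:-→d12:H1→d13:-→d14:-→d15:-→d16:H0  best=H0

== LOOKUPS ==
["H1","H1","H1","H5","H5","H1","H1","H5","H0","H0","H2","H1","H0"]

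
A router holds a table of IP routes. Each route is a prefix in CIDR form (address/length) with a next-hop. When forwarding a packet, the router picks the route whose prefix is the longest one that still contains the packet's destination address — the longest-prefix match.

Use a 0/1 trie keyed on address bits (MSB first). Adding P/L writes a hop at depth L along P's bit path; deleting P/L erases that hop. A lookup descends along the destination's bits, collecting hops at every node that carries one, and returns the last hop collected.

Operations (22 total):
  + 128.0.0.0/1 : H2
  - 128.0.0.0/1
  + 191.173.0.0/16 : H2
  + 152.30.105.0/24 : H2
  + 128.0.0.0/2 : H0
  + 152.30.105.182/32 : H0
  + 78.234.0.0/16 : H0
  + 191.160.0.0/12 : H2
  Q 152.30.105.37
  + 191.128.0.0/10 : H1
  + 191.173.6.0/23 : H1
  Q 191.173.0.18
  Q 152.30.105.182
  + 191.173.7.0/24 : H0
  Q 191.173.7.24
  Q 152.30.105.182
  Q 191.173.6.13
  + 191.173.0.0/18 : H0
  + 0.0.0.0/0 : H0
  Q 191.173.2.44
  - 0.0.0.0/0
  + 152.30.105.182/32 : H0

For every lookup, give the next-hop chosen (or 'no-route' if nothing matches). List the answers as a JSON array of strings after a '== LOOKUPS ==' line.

Apply in order:
  + 128.0.0.0/1 (H2) depth=1
  - 128.0.0.0/1 clear@1
  + 191.173.0.0/16 (H2) depth=16
  + 152.30.105.0/24 (H2) depth=24
  + 128.0.0.0/2 (H0) depth=2
  + 152.30.105.182/32 (H0) depth=32
  + 78.234.0.0/16 (H0) depth=16
  + 191.160.0.0/12 (H2) depth=12
  Q 152.30.105.37: descend 100110000001111001101001 ; hops seen [H0,H2] ; pick H2
  + 191.128.0.0/10 (H1) depth=10
  + 191.173.6.0/23 (H1) depth=23
  Q 191.173.0.18: descend 101111111010110100000 ; hops seen [H0,H1,H2,H2] ; pick H2
  Q 152.30.105.182: descend 10011000000111100110100110110110 ; hops seen [H0,H2,H0] ; pick H0
  + 191.173.7.0/24 (H0) depth=24
  Q 191.173.7.24: descend 101111111010110100000111 ; hops seen [H0,H1,H2,H2,H1,H0] ; pick H0
  Q 152.30.105.182: descend 10011000000111100110100110110110 ; hops seen [H0,H2,H0] ; pick H0
  Q 191.173.6.13: descend 10111111101011010000011 ; hops seen [H0,H1,H2,H2,H1] ; pick H1
  + 191.173.0.0/18 (H0) depth=18
  + 0.0.0.0/0 (H0) depth=0
  Q 191.173.2.44: descend 101111111010110100000 ; hops seen [H0,H0,H1,H2,H2,H0] ; pick H0
  - 0.0.0.0/0 clear@0
  + 152.30.105.182/32 (H0) depth=32

== LOOKUPS ==
["H2","H2","H0","H0","H0","H1","H0"]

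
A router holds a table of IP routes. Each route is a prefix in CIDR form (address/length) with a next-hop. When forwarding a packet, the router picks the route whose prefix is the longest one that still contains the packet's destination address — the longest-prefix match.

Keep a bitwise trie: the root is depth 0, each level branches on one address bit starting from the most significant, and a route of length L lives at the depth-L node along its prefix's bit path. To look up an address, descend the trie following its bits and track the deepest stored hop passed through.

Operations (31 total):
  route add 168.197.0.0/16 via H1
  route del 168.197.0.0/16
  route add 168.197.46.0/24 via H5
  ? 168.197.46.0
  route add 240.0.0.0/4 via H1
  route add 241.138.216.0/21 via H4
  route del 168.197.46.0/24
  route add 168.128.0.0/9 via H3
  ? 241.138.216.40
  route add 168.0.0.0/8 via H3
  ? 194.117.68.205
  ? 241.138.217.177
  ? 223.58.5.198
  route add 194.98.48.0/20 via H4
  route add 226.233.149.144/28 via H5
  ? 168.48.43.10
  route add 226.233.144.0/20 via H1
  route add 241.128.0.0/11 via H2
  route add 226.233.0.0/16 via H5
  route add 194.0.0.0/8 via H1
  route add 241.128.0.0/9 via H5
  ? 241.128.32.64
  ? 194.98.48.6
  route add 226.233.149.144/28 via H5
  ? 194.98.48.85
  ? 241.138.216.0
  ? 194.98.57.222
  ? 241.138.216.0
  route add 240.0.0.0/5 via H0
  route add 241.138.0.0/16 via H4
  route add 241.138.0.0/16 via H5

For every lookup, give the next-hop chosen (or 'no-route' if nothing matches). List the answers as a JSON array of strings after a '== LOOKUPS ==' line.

Trace:
  + 168.197.0.0/16 (H1) depth=16
  - 168.197.0.0/16 clear@16
  + 168.197.46.0/24 (H5) depth=24
  lookup 168.197.46.0: bits 101010001100010100101110 walk d0:-→d1:-→d2:-→d3:-→d4:-→d5:-→d6:-→d7:-→d8:-→d9:-→d10:-→d11:-→d12:-→d13:-→d14:-→d15:-→d16:-→d17:-→d18:-→d19:-→d20:-→d21:-→d22:-→d23:-→d24:H5 -> H5
  + 240.0.0.0/4 (H1) depth=4
  + 241.138.216.0/21 (H4) depth=21
  - 168.197.46.0/24 clear@24
  + 168.128.0.0/9 (H3) depth=9
  lookup 241.138.216.40: bits 111100011000101011011 walk d0:-→d1:-→d2:-→d3:-→d4:H1→d5:-→d6:-→d7:-→d8:-→d9:-→d10:-→d11:-→d12:-→d13:-→d14:-→d15:-→d16:-→d17:-→d18:-→d19:-→d20:-→d21:H4 -> H4
  + 168.0.0.0/8 (H3) depth=8
  lookup 194.117.68.205: bits 11 walk d0:-→d1:-→d2:- -> no-route
  lookup 241.138.217.177: bits 111100011000101011011 walk d0:-→d1:-→d2:-→d3:-→d4:H1→d5:-→d6:-→d7:-→d8:-→d9:-→d10:-→d11:-→d12:-→d13:-→d14:-→d15:-→d16:-→d17:-→d18:-→d19:-→d20:-→d21:H4 -> H4
  lookup 223.58.5.198: bits 11 walk d0:-→d1:-→d2:- -> no-route
  + 194.98.48.0/20 (H4) depth=20
  + 226.233.149.144/28 (H5) depth=28
  lookup 168.48.43.10: bits 10101000 walk d0:-→d1:-→d2:-→d3:-→d4:-→d5:-→d6:-→d7:-→d8:H3 -> H3
  + 226.233.144.0/20 (H1) depth=20
  + 241.128.0.0/11 (H2) depth=11
  + 226.233.0.0/16 (H5) depth=16
  + 194.0.0.0/8 (H1) depth=8
  + 241.128.0.0/9 (H5) depth=9
  lookup 241.128.32.64: bits 111100011000 walk d0:-→d1:-→d2:-→d3:-→d4:H1→d5:-→d6:-→d7:-→d8:-→d9:H5→d10:-→d11:H2→d12:- -> H2
  lookup 194.98.48.6: bits 11000010011000100011 walk d0:-→d1:-→d2:-→d3:-→d4:-→d5:-→d6:-→d7:-→d8:H1→d9:-→d10:-→d11:-→d12:-→d13:-→d14:-→d15:-→d16:-→d17:-→d18:-→d19:-→d20:H4 -> H4
  + 226.233.149.144/28 (H5) depth=28
  lookup 194.98.48.85: bits 11000010011000100011 walk d0:-→d1:-→d2:-→d3:-→d4:-→d5:-→d6:-→d7:-→d8:H1→d9:-→d10:-→d11:-→d12:-→d13:-→d14:-→d15:-→d16:-→d17:-→d18:-→d19:-→d20:H4 -> H4
  lookup 241.138.216.0: bits 111100011000101011011 walk d0:-→d1:-→d2:-→d3:-→d4:H1→d5:-→d6:-→d7:-→d8:-→d9:H5→d10:-→d11:H2→d12:-→d13:-→d14:-→d15:-→d16:-→d17:-→d18:-→d19:-→d20:-→d21:H4 -> H4
  lookup 194.98.57.222: bits 11000010011000100011 walk d0:-→d1:-→d2:-→d3:-→d4:-→d5:-→d6:-→d7:-→d8:H1→d9:-→d10:-→d11:-→d12:-→d13:-→d14:-→d15:-→d16:-→d17:-→d18:-→d19:-→d20:H4 -> H4
  lookup 241.138.216.0: bits 111100011000101011011 walk d0:-→d1:-→d2:-→d3:-→d4:H1→d5:-→d6:-→d7:-→d8:-→d9:H5→d10:-→d11:H2→d12:-→d13:-→d14:-→d15:-→d16:-→d17:-→d18:-→d19:-→d20:-→d21:H4 -> H4
  + 240.0.0.0/5 (H0) depth=5
  + 241.138.0.0/16 (H4) depth=16
  + 241.138.0.0/16 (H5) depth=16

== LOOKUPS ==
["H5","H4","no-route","H4","no-route","H3","H2","H4","H4","H4","H4","H4"]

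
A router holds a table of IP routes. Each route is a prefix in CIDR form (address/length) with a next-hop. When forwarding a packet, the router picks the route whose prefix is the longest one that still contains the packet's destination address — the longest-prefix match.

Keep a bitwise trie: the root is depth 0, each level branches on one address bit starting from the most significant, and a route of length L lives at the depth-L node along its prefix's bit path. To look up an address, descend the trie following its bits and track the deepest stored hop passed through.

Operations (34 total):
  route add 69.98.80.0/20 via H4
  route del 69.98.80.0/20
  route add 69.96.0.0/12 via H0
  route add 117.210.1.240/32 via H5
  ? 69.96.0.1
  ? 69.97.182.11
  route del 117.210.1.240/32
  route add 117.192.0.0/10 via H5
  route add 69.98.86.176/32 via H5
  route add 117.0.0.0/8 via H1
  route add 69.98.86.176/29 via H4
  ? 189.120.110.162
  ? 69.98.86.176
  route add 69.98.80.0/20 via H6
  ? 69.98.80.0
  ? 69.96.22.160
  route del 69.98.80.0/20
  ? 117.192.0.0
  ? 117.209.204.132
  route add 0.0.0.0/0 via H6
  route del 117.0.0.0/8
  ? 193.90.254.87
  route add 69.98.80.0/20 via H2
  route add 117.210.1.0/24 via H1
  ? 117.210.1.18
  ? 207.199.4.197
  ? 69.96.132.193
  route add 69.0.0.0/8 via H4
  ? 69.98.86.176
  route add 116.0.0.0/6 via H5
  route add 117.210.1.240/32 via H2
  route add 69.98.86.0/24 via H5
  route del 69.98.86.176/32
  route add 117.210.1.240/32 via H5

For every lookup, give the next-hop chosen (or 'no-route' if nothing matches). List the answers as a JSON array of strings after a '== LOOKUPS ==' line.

Trace:
  + 69.98.80.0/20 (H4) depth=20
  del 69.98.80.0/20 (clear depth 20)
  + 69.96.0.0/12 (H0) depth=12
  + 117.210.1.240/32 (H5) depth=32
  lookup 69.96.0.1: bits 01000101011000 walk d0:-→d1:-→d2:-→d3:-→d4:-→d5:-→d6:-→d7:-→d8:-→d9:-→d10:-→d11:-→d12:H0→d13:-→d14:- -> H0
  lookup 69.97.182.11: bits 01000101011000 walk d0:-→d1:-→d2:-→d3:-→d4:-→d5:-→d6:-→d7:-→d8:-→d9:-→d10:-→d11:-→d12:H0→d13:-→d14:- -> H0
  del 117.210.1.240/32 (clear depth 32)
  + 117.192.0.0/10 (H5) depth=10
  + 69.98.86.176/32 (H5) depth=32
  + 117.0.0.0/8 (H1) depth=8
  + 69.98.86.176/29 (H4) depth=29
  lookup 189.120.110.162: bits ε walk d0:- -> no-route
  lookup 69.98.86.176: bits 01000101011000100101011010110000 walk d0:-→d1:-→d2:-→d3:-→d4:-→d5:-→d6:-→d7:-→d8:-→d9:-→d10:-→d11:-→d12:H0→d13:-→d14:-→d15:-→d16:-→d17:-→d18:-→d19:-→d20:-→d21:-→d22:-→d23:-→d24:-→d25:-→d26:-→d27:-→d28:-→d29:H4→d30:-→d31:-→d32:H5 -> H5
  + 69.98.80.0/20 (H6) depth=20
  lookup 69.98.80.0: bits 010001010110001001010 walk d0:-→d1:-→d2:-→d3:-→d4:-→d5:-→d6:-→d7:-→d8:-→d9:-→d10:-→d11:-→d12:H0→d13:-→d14:-→d15:-→d16:-→d17:-→d18:-→d19:-→d20:H6→d21:- -> H6
  lookup 69.96.22.160: bits 01000101011000 walk d0:-→d1:-→d2:-→d3:-→d4:-→d5:-→d6:-→d7:-→d8:-→d9:-→d10:-→d11:-→d12:H0→d13:-→d14:- -> H0
  del 69.98.80.0/20 (clear depth 20)
  lookup 117.192.0.0: bits 01110101110 walk d0:-→d1:-→d2:-→d3:-→d4:-→d5:-→d6:-→d7:-→d8:H1→d9:-→d10:H5→d11:- -> H5
  lookup 117.209.204.132: bits 01110101110100 walk d0:-→d1:-→d2:-→d3:-→d4:-→d5:-→d6:-→d7:-→d8:H1→d9:-→d10:H5→d11:-→d12:-→d13:-→d14:- -> H5
  + 0.0.0.0/0 (H6) depth=0
  del 117.0.0.0/8 (clear depth 8)
  lookup 193.90.254.87: bits ε walk d0:H6 -> H6
  + 69.98.80.0/20 (H2) depth=20
  + 117.210.1.0/24 (H1) depth=24
  lookup 117.210.1.18: bits 011101011101001000000001 walk d0:H6→d1:-→d2:-→d3:-→d4:-→d5:-→d6:-→d7:-→d8:-→d9:-→d10:H5→d11:-→d12:-→d13:-→d14:-→d15:-→d16:-→d17:-→d18:-→d19:-→d20:-→d21:-→d22:-→d23:-→d24:H1 -> H1
  lookup 207.199.4.197: bits ε walk d0:H6 -> H6
  lookup 69.96.132.193: bits 01000101011000 walk d0:H6→d1:-→d2:-→d3:-→d4:-→d5:-→d6:-→d7:-→d8:-→d9:-→d10:-→d11:-→d12:H0→d13:-→d14:- -> H0
  + 69.0.0.0/8 (H4) depth=8
  lookup 69.98.86.176: bits 01000101011000100101011010110000 walk d0:H6→d1:-→d2:-→d3:-→d4:-→d5:-→d6:-→d7:-→d8:H4→d9:-→d10:-→d11:-→d12:H0→d13:-→d14:-→d15:-→d16:-→d17:-→d18:-→d19:-→d20:H2→d21:-→d22:-→d23:-→d24:-→d25:-→d26:-→d27:-→d28:-→d29:H4→d30:-→d31:-→d32:H5 -> H5
  + 116.0.0.0/6 (H5) depth=6
  + 117.210.1.240/32 (H2) depth=32
  + 69.98.86.0/24 (H5) depth=24
  del 69.98.86.176/32 (clear depth 32)
  + 117.210.1.240/32 (H5) depth=32

== LOOKUPS ==
["H0","H0","no-route","H5","H6","H0","H5","H5","H6","H1","H6","H0","H5"]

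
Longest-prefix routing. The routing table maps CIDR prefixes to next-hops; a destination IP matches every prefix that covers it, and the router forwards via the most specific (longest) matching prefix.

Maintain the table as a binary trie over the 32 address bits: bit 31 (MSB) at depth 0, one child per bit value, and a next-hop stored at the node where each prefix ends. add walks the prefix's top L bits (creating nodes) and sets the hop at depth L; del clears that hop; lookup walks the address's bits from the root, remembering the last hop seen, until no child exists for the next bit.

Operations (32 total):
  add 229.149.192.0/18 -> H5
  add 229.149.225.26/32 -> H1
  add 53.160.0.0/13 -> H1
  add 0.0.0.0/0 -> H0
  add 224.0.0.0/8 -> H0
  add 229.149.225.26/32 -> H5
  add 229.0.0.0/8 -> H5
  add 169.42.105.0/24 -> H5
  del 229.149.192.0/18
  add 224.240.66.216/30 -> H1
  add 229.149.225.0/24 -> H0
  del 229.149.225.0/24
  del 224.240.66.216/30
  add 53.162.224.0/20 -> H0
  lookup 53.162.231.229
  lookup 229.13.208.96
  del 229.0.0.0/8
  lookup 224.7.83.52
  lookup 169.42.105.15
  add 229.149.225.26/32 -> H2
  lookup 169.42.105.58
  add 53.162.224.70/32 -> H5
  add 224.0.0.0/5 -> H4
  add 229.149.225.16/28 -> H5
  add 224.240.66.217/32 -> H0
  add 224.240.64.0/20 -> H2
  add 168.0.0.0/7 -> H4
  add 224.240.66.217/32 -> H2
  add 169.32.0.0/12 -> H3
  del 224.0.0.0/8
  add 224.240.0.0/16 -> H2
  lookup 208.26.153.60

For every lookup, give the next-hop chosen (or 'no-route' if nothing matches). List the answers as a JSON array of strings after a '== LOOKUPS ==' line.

Trace:
  add 229.149.192.0/18 -> H5 at depth 18
  add 229.149.225.26/32 -> H1 at depth 32
  add 53.160.0.0/13 -> H1 at depth 13
  add 0.0.0.0/0 -> H0 at depth 0
  add 224.0.0.0/8 -> H0 at depth 8
  add 229.149.225.26/32 -> H5 at depth 32
  add 229.0.0.0/8 -> H5 at depth 8
  add 169.42.105.0/24 -> H5 at depth 24
  del 229.149.192.0/18 (clear depth 18)
  add 224.240.66.216/30 -> H1 at depth 30
  add 229.149.225.0/24 -> H0 at depth 24
  del 229.149.225.0/24 (clear depth 24)
  del 224.240.66.216/30 (clear depth 30)
  add 53.162.224.0/20 -> H0 at depth 20
  ? 53.162.231.229  path d0:H0→d1:-→d2:-→d3:-→d4:-→d5:-→d6:-→d7:-→d8:-→d9:-→d10:-→d11:-→d12:-→d13:H1→d14:-→d15:-→d16:-→d17:-→d18:-→d19:-→d20:H0  best=H0
  ? 229.13.208.96  path d0:H0→d1:-→d2:-→d3:-→d4:-→d5:-→d6:-→d7:-→d8:H5  best=H5
  del 229.0.0.0/8 (clear depth 8)
  ? 224.7.83.52  path d0:H0→d1:-→d2:-→d3:-→d4:-→d5:-→d6:-→d7:-→d8:H0  best=H0
  ? 169.42.105.15  path d0:H0→d1:-→d2:-→d3:-→d4:-→d5:-→d6:-→d7:-→d8:-→d9:-→d10:-→d11:-→d12:-→d13:-→d14:-→d15:-→d16:-→d17:-→d18:-→d19:-→d20:-→d21:-→d22:-→d23:-→d24:H5  best=H5
  add 229.149.225.26/32 -> H2 at depth 32
  ? 169.42.105.58  path d0:H0→d1:-→d2:-→d3:-→d4:-→d5:-→d6:-→d7:-→d8:-→d9:-→d10:-→d11:-→d12:-→d13:-→d14:-→d15:-→d16:-→d17:-→d18:-→d19:-→d20:-→d21:-→d22:-→d23:-→d24:H5  best=H5
  add 53.162.224.70/32 -> H5 at depth 32
  add 224.0.0.0/5 -> H4 at depth 5
  add 229.149.225.16/28 -> H5 at depth 28
  add 224.240.66.217/32 -> H0 at depth 32
  add 224.240.64.0/20 -> H2 at depth 20
  add 168.0.0.0/7 -> H4 at depth 7
  add 224.240.66.217/32 -> H2 at depth 32
  add 169.32.0.0/12 -> H3 at depth 12
  del 224.0.0.0/8 (clear depth 8)
  add 224.240.0.0/16 -> H2 at depth 16
  ? 208.26.153.60  path d0:H0→d1:-→d2:-  best=H0

== LOOKUPS ==
["H0","H5","H0","H5","H5","H0"]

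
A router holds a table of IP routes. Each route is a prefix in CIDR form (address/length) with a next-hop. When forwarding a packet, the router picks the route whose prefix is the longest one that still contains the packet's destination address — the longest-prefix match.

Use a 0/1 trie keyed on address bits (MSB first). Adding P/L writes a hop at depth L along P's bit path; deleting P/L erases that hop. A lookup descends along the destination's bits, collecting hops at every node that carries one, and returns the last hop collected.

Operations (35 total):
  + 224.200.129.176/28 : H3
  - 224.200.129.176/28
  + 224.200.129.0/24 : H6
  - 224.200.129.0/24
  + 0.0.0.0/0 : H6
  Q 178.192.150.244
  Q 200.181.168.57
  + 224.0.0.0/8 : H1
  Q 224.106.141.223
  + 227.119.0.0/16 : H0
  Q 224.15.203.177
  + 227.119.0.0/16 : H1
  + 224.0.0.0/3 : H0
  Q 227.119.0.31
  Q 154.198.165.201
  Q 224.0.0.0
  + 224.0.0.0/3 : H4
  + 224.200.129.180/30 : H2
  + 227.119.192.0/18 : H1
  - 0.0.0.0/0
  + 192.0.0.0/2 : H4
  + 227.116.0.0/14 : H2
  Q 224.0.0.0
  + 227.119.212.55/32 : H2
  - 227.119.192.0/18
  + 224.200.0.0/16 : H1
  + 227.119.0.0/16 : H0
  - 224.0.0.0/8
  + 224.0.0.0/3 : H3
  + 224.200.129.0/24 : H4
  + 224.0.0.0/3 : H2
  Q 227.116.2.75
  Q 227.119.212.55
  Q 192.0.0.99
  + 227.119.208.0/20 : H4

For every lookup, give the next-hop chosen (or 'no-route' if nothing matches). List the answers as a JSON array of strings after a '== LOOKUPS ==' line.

Apply in order:
  add 224.200.129.176/28 -> H3 at depth 28
  - 224.200.129.176/28 clear@28
  add 224.200.129.0/24 -> H6 at depth 24
  - 224.200.129.0/24 clear@24
  add 0.0.0.0/0 -> H6 at depth 0
  ? 178.192.150.244  path d0:H6→d1:-  best=H6
  ? 200.181.168.57  path d0:H6→d1:-→d2:-  best=H6
  add 224.0.0.0/8 -> H1 at depth 8
  ? 224.106.141.223  path d0:H6→d1:-→d2:-→d3:-→d4:-→d5:-→d6:-→d7:-→d8:H1  best=H1
  add 227.119.0.0/16 -> H0 at depth 16
  ? 224.15.203.177  path d0:H6→d1:-→d2:-→d3:-→d4:-→d5:-→d6:-→d7:-→d8:H1  best=H1
  add 227.119.0.0/16 -> H1 at depth 16
  add 224.0.0.0/3 -> H0 at depth 3
  ? 227.119.0.31  path d0:H6→d1:-→d2:-→d3:H0→d4:-→d5:-→d6:-→d7:-→d8:-→d9:-→d10:-→d11:-→d12:-→d13:-→d14:-→d15:-→d16:H1  best=H1
  ? 154.198.165.201  path d0:H6→d1:-  best=H6
  ? 224.0.0.0  path d0:H6→d1:-→d2:-→d3:H0→d4:-→d5:-→d6:-→d7:-→d8:H1  best=H1
  add 224.0.0.0/3 -> H4 at depth 3
  add 224.200.129.180/30 -> H2 at depth 30
  add 227.119.192.0/18 -> H1 at depth 18
  - 0.0.0.0/0 clear@0
  add 192.0.0.0/2 -> H4 at depth 2
  add 227.116.0.0/14 -> H2 at depth 14
  ? 224.0.0.0  path d0:-→d1:-→d2:H4→d3:H4→d4:-→d5:-→d6:-→d7:-→d8:H1  best=H1
  add 227.119.212.55/32 -> H2 at depth 32
  - 227.119.192.0/18 clear@18
  add 224.200.0.0/16 -> H1 at depth 16
  add 227.119.0.0/16 -> H0 at depth 16
  - 224.0.0.0/8 clear@8
  add 224.0.0.0/3 -> H3 at depth 3
  add 224.200.129.0/24 -> H4 at depth 24
  add 224.0.0.0/3 -> H2 at depth 3
  ? 227.116.2.75  path d0:-→d1:-→d2:H4→d3:H2→d4:-→d5:-→d6:-→d7:-→d8:-→d9:-→d10:-→d11:-→d12:-→d13:-→d14:H2  best=H2
  ? 227.119.212.55  path d0:-→d1:-→d2:H4→d3:H2→d4:-→d5:-→d6:-→d7:-→d8:-→d9:-→d10:-→d11:-→d12:-→d13:-→d14:H2→d15:-→d16:H0→d17:-→d18:-→d19:-→d20:-→d21:-→d22:-→d23:-→d24:-→d25:-→d26:-→d27:-→d28:-→d29:-→d30:-→d31:-→d32:H2  best=H2
  ? 192.0.0.99  path d0:-→d1:-→d2:H4  best=H4
  add 227.119.208.0/20 -> H4 at depth 20

== LOOKUPS ==
["H6","H6","H1","H1","H1","H6","H1","H1","H2","H2","H4"]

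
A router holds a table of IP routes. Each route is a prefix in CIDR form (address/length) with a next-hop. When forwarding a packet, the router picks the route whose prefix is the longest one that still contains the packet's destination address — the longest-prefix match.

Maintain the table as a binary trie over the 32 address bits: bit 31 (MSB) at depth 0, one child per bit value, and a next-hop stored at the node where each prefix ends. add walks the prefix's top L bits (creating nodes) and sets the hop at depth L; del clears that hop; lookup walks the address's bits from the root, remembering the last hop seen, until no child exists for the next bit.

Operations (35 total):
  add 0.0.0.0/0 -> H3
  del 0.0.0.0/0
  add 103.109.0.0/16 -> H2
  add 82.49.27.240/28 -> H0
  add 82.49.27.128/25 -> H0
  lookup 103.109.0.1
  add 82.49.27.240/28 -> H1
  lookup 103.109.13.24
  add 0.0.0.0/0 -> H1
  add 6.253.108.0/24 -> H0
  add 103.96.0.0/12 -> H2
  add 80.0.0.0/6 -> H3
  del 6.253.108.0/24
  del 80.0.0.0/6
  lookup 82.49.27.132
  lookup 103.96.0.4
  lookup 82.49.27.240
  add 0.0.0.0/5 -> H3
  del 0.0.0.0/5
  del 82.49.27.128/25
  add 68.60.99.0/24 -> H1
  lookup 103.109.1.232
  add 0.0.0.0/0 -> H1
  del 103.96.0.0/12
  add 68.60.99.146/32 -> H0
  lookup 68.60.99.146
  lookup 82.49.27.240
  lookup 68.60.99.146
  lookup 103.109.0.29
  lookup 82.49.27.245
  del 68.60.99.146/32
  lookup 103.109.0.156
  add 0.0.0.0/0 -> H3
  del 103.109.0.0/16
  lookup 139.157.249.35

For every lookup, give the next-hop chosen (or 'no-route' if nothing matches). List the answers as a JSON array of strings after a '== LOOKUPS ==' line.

Trace:
  + 0.0.0.0/0 (H3) depth=0
  del 0.0.0.0/0 (clear depth 0)
  + 103.109.0.0/16 (H2) depth=16
  + 82.49.27.240/28 (H0) depth=28
  + 82.49.27.128/25 (H0) depth=25
  Q 103.109.0.1: descend 0110011101101101 ; hops seen [H2] ; pick H2
  + 82.49.27.240/28 (H1) depth=28
  Q 103.109.13.24: descend 0110011101101101 ; hops seen [H2] ; pick H2
  + 0.0.0.0/0 (H1) depth=0
  + 6.253.108.0/24 (H0) depth=24
  + 103.96.0.0/12 (H2) depth=12
  + 80.0.0.0/6 (H3) depth=6
  del 6.253.108.0/24 (clear depth 24)
  del 80.0.0.0/6 (clear depth 6)
  Q 82.49.27.132: descend 0101001000110001000110111 ; hops seen [H1,H0] ; pick H0
  Q 103.96.0.4: descend 011001110110 ; hops seen [H1,H2] ; pick H2
  Q 82.49.27.240: descend 0101001000110001000110111111 ; hops seen [H1,H0,H1] ; pick H1
  + 0.0.0.0/5 (H3) depth=5
  del 0.0.0.0/5 (clear depth 5)
  del 82.49.27.128/25 (clear depth 25)
  + 68.60.99.0/24 (H1) depth=24
  Q 103.109.1.232: descend 0110011101101101 ; hops seen [H1,H2,H2] ; pick H2
  + 0.0.0.0/0 (H1) depth=0
  del 103.96.0.0/12 (clear depth 12)
  + 68.60.99.146/32 (H0) depth=32
  Q 68.60.99.146: descend 01000100001111000110001110010010 ; hops seen [H1,H1,H0] ; pick H0
  Q 82.49.27.240: descend 0101001000110001000110111111 ; hops seen [H1,H1] ; pick H1
  Q 68.60.99.146: descend 01000100001111000110001110010010 ; hops seen [H1,H1,H0] ; pick H0
  Q 103.109.0.29: descend 0110011101101101 ; hops seen [H1,H2] ; pick H2
  Q 82.49.27.245: descend 0101001000110001000110111111 ; hops seen [H1,H1] ; pick H1
  del 68.60.99.146/32 (clear depth 32)
  Q 103.109.0.156: descend 0110011101101101 ; hops seen [H1,H2] ; pick H2
  + 0.0.0.0/0 (H3) depth=0
  del 103.109.0.0/16 (clear depth 16)
  Q 139.157.249.35: descend ε ; hops seen [H3] ; pick H3

== LOOKUPS ==
["H2","H2","H0","H2","H1","H2","H0","H1","H0","H2","H1","H2","H3"]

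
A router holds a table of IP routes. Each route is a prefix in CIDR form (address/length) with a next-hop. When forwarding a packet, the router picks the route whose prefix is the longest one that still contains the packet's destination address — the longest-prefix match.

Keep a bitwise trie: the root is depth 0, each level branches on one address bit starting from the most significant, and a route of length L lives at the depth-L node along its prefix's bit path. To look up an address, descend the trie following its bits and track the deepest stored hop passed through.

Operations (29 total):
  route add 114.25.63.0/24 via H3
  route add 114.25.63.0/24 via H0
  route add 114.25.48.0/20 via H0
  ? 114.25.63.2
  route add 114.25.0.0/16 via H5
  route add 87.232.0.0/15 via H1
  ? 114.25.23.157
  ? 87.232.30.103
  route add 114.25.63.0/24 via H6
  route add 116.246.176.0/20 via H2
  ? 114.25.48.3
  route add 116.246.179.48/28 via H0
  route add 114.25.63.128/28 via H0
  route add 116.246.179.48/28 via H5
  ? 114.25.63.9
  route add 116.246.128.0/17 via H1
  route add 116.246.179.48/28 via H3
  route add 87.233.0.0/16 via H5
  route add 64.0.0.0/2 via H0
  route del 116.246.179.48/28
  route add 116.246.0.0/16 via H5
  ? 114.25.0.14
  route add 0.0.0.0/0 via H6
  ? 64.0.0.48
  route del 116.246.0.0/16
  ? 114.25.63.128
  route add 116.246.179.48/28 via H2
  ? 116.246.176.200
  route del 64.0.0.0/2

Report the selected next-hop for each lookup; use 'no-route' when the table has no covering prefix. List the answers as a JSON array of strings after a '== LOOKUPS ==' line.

Process each operation:
  add 114.25.63.0/24 -> H3 at depth 24
  add 114.25.63.0/24 -> H0 at depth 24
  add 114.25.48.0/20 -> H0 at depth 20
  ? 114.25.63.2  path d0:-→d1:-→d2:-→d3:-→d4:-→d5:-→d6:-→d7:-→d8:-→d9:-→d10:-→d11:-→d12:-→d13:-→d14:-→d15:-→d16:-→d17:-→d18:-→d19:-→d20:H0→d21:-→d22:-→d23:-→d24:H0  best=H0
  add 114.25.0.0/16 -> H5 at depth 16
  add 87.232.0.0/15 -> H1 at depth 15
  ? 114.25.23.157  path d0:-→d1:-→d2:-→d3:-→d4:-→d5:-→d6:-→d7:-→d8:-→d9:-→d10:-→d11:-→d12:-→d13:-→d14:-→d15:-→d16:H5→d17:-→d18:-  best=H5
  ? 87.232.30.103  path d0:-→d1:-→d2:-→d3:-→d4:-→d5:-→d6:-→d7:-→d8:-→d9:-→d10:-→d11:-→d12:-→d13:-→d14:-→d15:H1  best=H1
  add 114.25.63.0/24 -> H6 at depth 24
  add 116.246.176.0/20 -> H2 at depth 20
  ? 114.25.48.3  path d0:-→d1:-→d2:-→d3:-→d4:-→d5:-→d6:-→d7:-→d8:-→d9:-→d10:-→d11:-→d12:-→d13:-→d14:-→d15:-→d16:H5→d17:-→d18:-→d19:-→d20:H0  best=H0
  add 116.246.179.48/28 -> H0 at depth 28
  add 114.25.63.128/28 -> H0 at depth 28
  add 116.246.179.48/28 -> H5 at depth 28
  ? 114.25.63.9  path d0:-→d1:-→d2:-→d3:-→d4:-→d5:-→d6:-→d7:-→d8:-→d9:-→d10:-→d11:-→d12:-→d13:-→d14:-→d15:-→d16:H5→d17:-→d18:-→d19:-→d20:H0→d21:-→d22:-→d23:-→d24:H6  best=H6
  add 116.246.128.0/17 -> H1 at depth 17
  add 116.246.179.48/28 -> H3 at depth 28
  add 87.233.0.0/16 -> H5 at depth 16
  add 64.0.0.0/2 -> H0 at depth 2
  del 116.246.179.48/28 (clear depth 28)
  add 116.246.0.0/16 -> H5 at depth 16
  ? 114.25.0.14  path d0:-→d1:-→d2:H0→d3:-→d4:-→d5:-→d6:-→d7:-→d8:-→d9:-→d10:-→d11:-→d12:-→d13:-→d14:-→d15:-→d16:H5→d17:-→d18:-  best=H5
  add 0.0.0.0/0 -> H6 at depth 0
  ? 64.0.0.48  path d0:H6→d1:-→d2:H0→d3:-  best=H0
  del 116.246.0.0/16 (clear depth 16)
  ? 114.25.63.128  path d0:H6→d1:-→d2:H0→d3:-→d4:-→d5:-→d6:-→d7:-→d8:-→d9:-→d10:-→d11:-→d12:-→d13:-→d14:-→d15:-→d16:H5→d17:-→d18:-→d19:-→d20:H0→d21:-→d22:-→d23:-→d24:H6→d25:-→d26:-→d27:-→d28:H0  best=H0
  add 116.246.179.48/28 -> H2 at depth 28
  ? 116.246.176.200  path d0:H6→d1:-→d2:H0→d3:-→d4:-→d5:-→d6:-→d7:-→d8:-→d9:-→d10:-→d11:-→d12:-→d13:-→d14:-→d15:-→d16:-→d17:H1→d18:-→d19:-→d20:H2→d21:-→d22:-  best=H2
  del 64.0.0.0/2 (clear depth 2)

== LOOKUPS ==
["H0","H5","H1","H0","H6","H5","H0","H0","H2"]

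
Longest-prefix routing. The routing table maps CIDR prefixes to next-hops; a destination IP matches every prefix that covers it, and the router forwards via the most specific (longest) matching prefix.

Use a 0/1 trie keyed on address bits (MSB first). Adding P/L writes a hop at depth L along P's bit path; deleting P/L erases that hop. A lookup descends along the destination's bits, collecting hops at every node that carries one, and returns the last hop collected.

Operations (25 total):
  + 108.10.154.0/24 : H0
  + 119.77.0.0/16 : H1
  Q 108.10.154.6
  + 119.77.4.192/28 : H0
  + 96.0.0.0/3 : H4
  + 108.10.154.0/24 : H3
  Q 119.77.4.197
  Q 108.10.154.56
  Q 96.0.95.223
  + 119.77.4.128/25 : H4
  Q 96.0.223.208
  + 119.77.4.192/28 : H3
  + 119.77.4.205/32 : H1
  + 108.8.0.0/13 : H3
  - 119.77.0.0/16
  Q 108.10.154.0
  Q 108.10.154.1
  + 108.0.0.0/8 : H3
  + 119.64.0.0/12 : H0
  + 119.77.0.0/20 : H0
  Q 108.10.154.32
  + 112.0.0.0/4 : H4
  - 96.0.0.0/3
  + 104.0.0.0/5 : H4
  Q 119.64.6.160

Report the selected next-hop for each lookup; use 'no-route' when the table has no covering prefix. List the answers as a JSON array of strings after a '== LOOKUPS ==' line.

Process each operation:
  + 108.10.154.0/24 (H0) depth=24
  + 119.77.0.0/16 (H1) depth=16
  ? 108.10.154.6  path d0:-→d1:-→d2:-→d3:-→d4:-→d5:-→d6:-→d7:-→d8:-→d9:-→d10:-→d11:-→d12:-→d13:-→d14:-→d15:-→d16:-→d17:-→d18:-→d19:-→d20:-→d21:-→d22:-→d23:-→d24:H0  best=H0
  + 119.77.4.192/28 (H0) depth=28
  + 96.0.0.0/3 (H4) depth=3
  + 108.10.154.0/24 (H3) depth=24
  ? 119.77.4.197  path d0:-→d1:-→d2:-→d3:H4→d4:-→d5:-→d6:-→d7:-→d8:-→d9:-→d10:-→d11:-→d12:-→d13:-→d14:-→d15:-→d16:H1→d17:-→d18:-→d19:-→d20:-→d21:-→d22:-→d23:-→d24:-→d25:-→d26:-→d27:-→d28:H0  best=H0
  ? 108.10.154.56  path d0:-→d1:-→d2:-→d3:H4→d4:-→d5:-→d6:-→d7:-→d8:-→d9:-→d10:-→d11:-→d12:-→d13:-→d14:-→d15:-→d16:-→d17:-→d18:-→d19:-→d20:-→d21:-→d22:-→d23:-→d24:H3  best=H3
  ? 96.0.95.223  path d0:-→d1:-→d2:-→d3:H4→d4:-  best=H4
  + 119.77.4.128/25 (H4) depth=25
  ? 96.0.223.208  path d0:-→d1:-→d2:-→d3:H4→d4:-  best=H4
  + 119.77.4.192/28 (H3) depth=28
  + 119.77.4.205/32 (H1) depth=32
  + 108.8.0.0/13 (H3) depth=13
  del 119.77.0.0/16 (clear depth 16)
  ? 108.10.154.0  path d0:-→d1:-→d2:-→d3:H4→d4:-→d5:-→d6:-→d7:-→d8:-→d9:-→d10:-→d11:-→d12:-→d13:H3→d14:-→d15:-→d16:-→d17:-→d18:-→d19:-→d20:-→d21:-→d22:-→d23:-→d24:H3  best=H3
  ? 108.10.154.1  path d0:-→d1:-→d2:-→d3:H4→d4:-→d5:-→d6:-→d7:-→d8:-→d9:-→d10:-→d11:-→d12:-→d13:H3→d14:-→d15:-→d16:-→d17:-→d18:-→d19:-→d20:-→d21:-→d22:-→d23:-→d24:H3  best=H3
  + 108.0.0.0/8 (H3) depth=8
  + 119.64.0.0/12 (H0) depth=12
  + 119.77.0.0/20 (H0) depth=20
  ? 108.10.154.32  path d0:-→d1:-→d2:-→d3:H4→d4:-→d5:-→d6:-→d7:-→d8:H3→d9:-→d10:-→d11:-→d12:-→d13:H3→d14:-→d15:-→d16:-→d17:-→d18:-→d19:-→d20:-→d21:-→d22:-→d23:-→d24:H3  best=H3
  + 112.0.0.0/4 (H4) depth=4
  del 96.0.0.0/3 (clear depth 3)
  + 104.0.0.0/5 (H4) depth=5
  ? 119.64.6.160  path d0:-→d1:-→d2:-→d3:-→d4:H4→d5:-→d6:-→d7:-→d8:-→d9:-→d10:-→d11:-→d12:H0  best=H0

== LOOKUPS ==
["H0","H0","H3","H4","H4","H3","H3","H3","H0"]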